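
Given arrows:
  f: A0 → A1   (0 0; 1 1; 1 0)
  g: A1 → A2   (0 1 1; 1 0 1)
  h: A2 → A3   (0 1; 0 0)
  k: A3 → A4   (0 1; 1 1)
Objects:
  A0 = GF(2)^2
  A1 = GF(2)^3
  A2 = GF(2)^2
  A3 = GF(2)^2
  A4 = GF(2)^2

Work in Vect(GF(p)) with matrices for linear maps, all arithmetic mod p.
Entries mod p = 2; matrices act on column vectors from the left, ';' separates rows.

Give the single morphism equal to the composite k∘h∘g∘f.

Answer: (0 0; 1 0)

Work:
  e0=[1,0] f→[0,1,1] g→[0,1] h→[1,0] k→[0,1]
  e1=[0,1] f→[0,1,0] g→[1,0] h→[0,0] k→[0,0]
⟦path⟧: (0 0; 1 0)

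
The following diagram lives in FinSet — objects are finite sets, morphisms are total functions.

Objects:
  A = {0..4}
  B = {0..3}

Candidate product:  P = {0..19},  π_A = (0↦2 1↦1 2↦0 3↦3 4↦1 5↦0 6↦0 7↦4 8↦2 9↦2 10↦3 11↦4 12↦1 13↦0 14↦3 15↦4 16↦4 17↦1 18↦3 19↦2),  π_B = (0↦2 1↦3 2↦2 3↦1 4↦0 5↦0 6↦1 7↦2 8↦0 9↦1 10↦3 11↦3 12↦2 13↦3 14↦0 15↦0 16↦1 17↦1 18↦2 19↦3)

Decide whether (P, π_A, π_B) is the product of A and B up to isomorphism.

|A|·|B| = 5·4 = 20;  |P| = 20
Check the pairing map k ↦ (π_A(k), π_B(k)):
  0 ↦ (2,2)
  1 ↦ (1,3)
  2 ↦ (0,2)
  3 ↦ (3,1)
  4 ↦ (1,0)
  5 ↦ (0,0)
  6 ↦ (0,1)
  7 ↦ (4,2)
  8 ↦ (2,0)
  9 ↦ (2,1)
  10 ↦ (3,3)
  11 ↦ (4,3)
  12 ↦ (1,2)
  13 ↦ (0,3)
  14 ↦ (3,0)
  15 ↦ (4,0)
  16 ↦ (4,1)
  17 ↦ (1,1)
  18 ↦ (3,2)
  19 ↦ (2,3)
distinct pairs in image: 20 / 20 needed
  → bijection onto A×B; projections well-typed.

Answer: VALID PRODUCT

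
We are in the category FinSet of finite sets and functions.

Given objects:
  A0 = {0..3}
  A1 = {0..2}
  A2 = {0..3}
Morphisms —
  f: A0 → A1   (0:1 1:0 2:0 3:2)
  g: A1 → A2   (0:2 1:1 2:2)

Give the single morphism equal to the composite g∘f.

  0 f→1 g→1
  1 f→0 g→2
  2 f→0 g→2
  3 f→2 g→2
result: (0:1 1:2 2:2 3:2)

Answer: (0:1 1:2 2:2 3:2)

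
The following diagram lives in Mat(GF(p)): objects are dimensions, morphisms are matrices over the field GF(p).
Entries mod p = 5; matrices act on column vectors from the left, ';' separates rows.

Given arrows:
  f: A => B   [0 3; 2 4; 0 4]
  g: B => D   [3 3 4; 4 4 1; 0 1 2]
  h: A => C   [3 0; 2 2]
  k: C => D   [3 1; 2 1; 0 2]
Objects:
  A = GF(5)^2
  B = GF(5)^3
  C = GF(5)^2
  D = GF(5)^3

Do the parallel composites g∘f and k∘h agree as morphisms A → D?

Answer: DOES NOT COMMUTE

Derivation:
Along f;g (path 1):
  e0=⟨1,0⟩ f=>⟨0,2,0⟩ g=>⟨1,3,2⟩
  e1=⟨0,1⟩ f=>⟨3,4,4⟩ g=>⟨2,2,2⟩
  result₁ = [1 2; 3 2; 2 2]
Along h;k (path 2):
  e0=⟨1,0⟩ h=>⟨3,2⟩ k=>⟨1,3,4⟩
  e1=⟨0,1⟩ h=>⟨0,2⟩ k=>⟨2,2,4⟩
  result₂ = [1 2; 3 2; 4 4]
Equal? differ; not commutative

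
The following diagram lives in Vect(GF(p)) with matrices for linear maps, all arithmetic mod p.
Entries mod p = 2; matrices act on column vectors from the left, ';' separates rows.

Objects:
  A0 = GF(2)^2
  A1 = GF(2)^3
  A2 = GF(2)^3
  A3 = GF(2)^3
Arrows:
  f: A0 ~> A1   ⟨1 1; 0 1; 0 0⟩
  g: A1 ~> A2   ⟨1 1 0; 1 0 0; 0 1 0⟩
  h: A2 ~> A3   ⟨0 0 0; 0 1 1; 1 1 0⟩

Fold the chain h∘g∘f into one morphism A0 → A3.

Answer: ⟨0 0; 1 0; 0 1⟩

Work:
  e0=(1,0) f~>(1,0,0) g~>(1,1,0) h~>(0,1,0)
  e1=(0,1) f~>(1,1,0) g~>(0,1,1) h~>(0,0,1)
⟦path⟧: ⟨0 0; 1 0; 0 1⟩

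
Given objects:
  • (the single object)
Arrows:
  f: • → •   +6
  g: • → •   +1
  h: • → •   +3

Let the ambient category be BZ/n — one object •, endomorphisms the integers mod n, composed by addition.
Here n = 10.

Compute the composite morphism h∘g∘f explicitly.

Answer: +0

Derivation:
  0 +6≡6 +1≡7 +3≡0  (mod 10)
result: +0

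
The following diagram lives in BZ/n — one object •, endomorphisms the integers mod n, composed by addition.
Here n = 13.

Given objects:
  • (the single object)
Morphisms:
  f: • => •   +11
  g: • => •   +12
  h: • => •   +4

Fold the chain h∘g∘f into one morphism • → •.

Answer: +1

Work:
  0 +11≡11 +12≡10 +4≡1  (mod 13)
⟦path⟧: +1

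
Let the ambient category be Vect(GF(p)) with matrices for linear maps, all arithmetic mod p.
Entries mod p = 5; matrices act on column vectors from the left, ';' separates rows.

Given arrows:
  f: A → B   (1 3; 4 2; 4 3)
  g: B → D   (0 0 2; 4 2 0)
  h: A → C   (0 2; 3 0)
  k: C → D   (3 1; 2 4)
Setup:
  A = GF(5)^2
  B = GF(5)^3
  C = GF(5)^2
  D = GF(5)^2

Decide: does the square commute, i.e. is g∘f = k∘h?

Along f;g (path 1):
  e0=(1,0) f→(1,4,4) g→(3,2)
  e1=(0,1) f→(3,2,3) g→(1,1)
  composite₁ = (3 1; 2 1)
Along h;k (path 2):
  e0=(1,0) h→(0,3) k→(3,2)
  e1=(0,1) h→(2,0) k→(1,4)
  composite₂ = (3 1; 2 4)
Equal? differ; not commutative

Answer: DOES NOT COMMUTE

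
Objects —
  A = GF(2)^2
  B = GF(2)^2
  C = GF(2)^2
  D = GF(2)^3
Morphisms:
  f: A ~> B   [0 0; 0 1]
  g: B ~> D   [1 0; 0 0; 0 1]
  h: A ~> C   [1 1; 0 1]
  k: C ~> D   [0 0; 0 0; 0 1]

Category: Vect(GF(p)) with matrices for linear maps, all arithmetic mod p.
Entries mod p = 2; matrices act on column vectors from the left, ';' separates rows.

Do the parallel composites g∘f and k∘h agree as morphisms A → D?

Answer: COMMUTES

Trace:
Path 1 = f;g:
  e0=(1,0) f~>(0,0) g~>(0,0,0)
  e1=(0,1) f~>(0,1) g~>(0,0,1)
  ⟦path⟧₁ = [0 0; 0 0; 0 1]
Path 2 = h;k:
  e0=(1,0) h~>(1,0) k~>(0,0,0)
  e1=(0,1) h~>(1,1) k~>(0,0,1)
  ⟦path⟧₂ = [0 0; 0 0; 0 1]
Equal? YES — commutes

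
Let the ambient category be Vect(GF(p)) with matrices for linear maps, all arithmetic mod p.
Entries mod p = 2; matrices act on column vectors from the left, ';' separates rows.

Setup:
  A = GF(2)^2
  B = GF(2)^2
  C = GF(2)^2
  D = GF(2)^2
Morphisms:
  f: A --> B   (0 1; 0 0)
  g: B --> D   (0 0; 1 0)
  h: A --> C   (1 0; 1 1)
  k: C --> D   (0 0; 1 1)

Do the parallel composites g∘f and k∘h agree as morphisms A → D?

Answer: COMMUTES

Work:
Path 1 = f;g:
  e0=⟨1,0⟩ f-->⟨0,0⟩ g-->⟨0,0⟩
  e1=⟨0,1⟩ f-->⟨1,0⟩ g-->⟨0,1⟩
  ⟦path⟧₁ = (0 0; 0 1)
Path 2 = h;k:
  e0=⟨1,0⟩ h-->⟨1,1⟩ k-->⟨0,0⟩
  e1=⟨0,1⟩ h-->⟨0,1⟩ k-->⟨0,1⟩
  ⟦path⟧₂ = (0 0; 0 1)
Equal? same morphism ✓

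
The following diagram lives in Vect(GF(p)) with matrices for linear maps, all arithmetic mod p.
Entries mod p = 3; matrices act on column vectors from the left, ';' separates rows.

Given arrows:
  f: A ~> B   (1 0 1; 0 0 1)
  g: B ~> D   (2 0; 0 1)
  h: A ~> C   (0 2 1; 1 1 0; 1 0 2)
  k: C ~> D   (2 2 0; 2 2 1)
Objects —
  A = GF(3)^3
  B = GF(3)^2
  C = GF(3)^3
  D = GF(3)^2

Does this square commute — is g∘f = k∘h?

Answer: COMMUTES

Derivation:
Path 1 = f;g:
  e0=[1,0,0] f~>[1,0] g~>[2,0]
  e1=[0,1,0] f~>[0,0] g~>[0,0]
  e2=[0,0,1] f~>[1,1] g~>[2,1]
  composite₁ = (2 0 2; 0 0 1)
Path 2 = h;k:
  e0=[1,0,0] h~>[0,1,1] k~>[2,0]
  e1=[0,1,0] h~>[2,1,0] k~>[0,0]
  e2=[0,0,1] h~>[1,0,2] k~>[2,1]
  composite₂ = (2 0 2; 0 0 1)
Equal? YES — commutes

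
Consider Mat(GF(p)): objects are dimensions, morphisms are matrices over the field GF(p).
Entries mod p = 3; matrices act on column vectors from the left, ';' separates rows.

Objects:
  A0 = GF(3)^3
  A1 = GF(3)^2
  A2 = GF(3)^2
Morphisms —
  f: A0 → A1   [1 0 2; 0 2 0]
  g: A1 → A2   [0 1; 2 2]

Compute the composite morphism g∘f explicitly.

Answer: [0 2 0; 2 1 1]

Derivation:
  e0=⟨1,0,0⟩ f→⟨1,0⟩ g→⟨0,2⟩
  e1=⟨0,1,0⟩ f→⟨0,2⟩ g→⟨2,1⟩
  e2=⟨0,0,1⟩ f→⟨2,0⟩ g→⟨0,1⟩
result: [0 2 0; 2 1 1]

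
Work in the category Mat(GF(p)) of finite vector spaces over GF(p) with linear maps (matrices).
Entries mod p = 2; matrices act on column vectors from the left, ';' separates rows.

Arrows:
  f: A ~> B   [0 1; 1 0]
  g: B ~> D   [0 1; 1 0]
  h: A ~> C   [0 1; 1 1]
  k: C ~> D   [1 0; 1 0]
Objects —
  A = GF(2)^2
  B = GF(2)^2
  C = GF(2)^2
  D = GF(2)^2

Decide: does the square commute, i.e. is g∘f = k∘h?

Answer: DOES NOT COMMUTE

Derivation:
Along f;g (path 1):
  e0=[1,0] f~>[0,1] g~>[1,0]
  e1=[0,1] f~>[1,0] g~>[0,1]
  composite₁ = [1 0; 0 1]
Along h;k (path 2):
  e0=[1,0] h~>[0,1] k~>[0,0]
  e1=[0,1] h~>[1,1] k~>[1,1]
  composite₂ = [0 1; 0 1]
Equal? differ; not commutative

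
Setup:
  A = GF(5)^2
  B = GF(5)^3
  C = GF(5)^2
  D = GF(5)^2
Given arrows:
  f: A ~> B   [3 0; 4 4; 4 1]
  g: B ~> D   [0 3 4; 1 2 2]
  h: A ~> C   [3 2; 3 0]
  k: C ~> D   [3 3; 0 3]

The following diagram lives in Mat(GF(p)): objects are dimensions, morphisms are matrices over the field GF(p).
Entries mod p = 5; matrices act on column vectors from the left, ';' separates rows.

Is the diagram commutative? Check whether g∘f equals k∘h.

1) trace f;g:
  e0=⟨1,0⟩ f~>⟨3,4,4⟩ g~>⟨3,4⟩
  e1=⟨0,1⟩ f~>⟨0,4,1⟩ g~>⟨1,0⟩
  composite₁ = [3 1; 4 0]
2) trace h;k:
  e0=⟨1,0⟩ h~>⟨3,3⟩ k~>⟨3,4⟩
  e1=⟨0,1⟩ h~>⟨2,0⟩ k~>⟨1,0⟩
  composite₂ = [3 1; 4 0]
Equal? equal; square commutes

Answer: COMMUTES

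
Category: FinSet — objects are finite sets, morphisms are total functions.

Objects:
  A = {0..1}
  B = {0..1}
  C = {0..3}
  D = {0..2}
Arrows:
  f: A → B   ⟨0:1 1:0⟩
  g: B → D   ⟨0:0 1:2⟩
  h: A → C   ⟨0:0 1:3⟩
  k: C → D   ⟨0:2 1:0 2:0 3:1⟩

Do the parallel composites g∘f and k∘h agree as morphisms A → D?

Path 1 = f;g:
  0 f→1 g→2
  1 f→0 g→0
  result₁ = ⟨0:2 1:0⟩
Path 2 = h;k:
  0 h→0 k→2
  1 h→3 k→1
  result₂ = ⟨0:2 1:1⟩
Equal? NO — does not commute

Answer: DOES NOT COMMUTE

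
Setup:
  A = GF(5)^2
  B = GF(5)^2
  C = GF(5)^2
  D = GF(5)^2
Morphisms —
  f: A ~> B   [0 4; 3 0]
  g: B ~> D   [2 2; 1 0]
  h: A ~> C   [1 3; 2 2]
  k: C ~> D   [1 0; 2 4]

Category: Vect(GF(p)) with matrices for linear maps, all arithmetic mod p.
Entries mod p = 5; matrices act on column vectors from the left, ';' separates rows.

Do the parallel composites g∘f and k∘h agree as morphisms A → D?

Answer: COMMUTES

Work:
1) trace f;g:
  e0=[1,0] f~>[0,3] g~>[1,0]
  e1=[0,1] f~>[4,0] g~>[3,4]
  result₁ = [1 3; 0 4]
2) trace h;k:
  e0=[1,0] h~>[1,2] k~>[1,0]
  e1=[0,1] h~>[3,2] k~>[3,4]
  result₂ = [1 3; 0 4]
Equal? equal; square commutes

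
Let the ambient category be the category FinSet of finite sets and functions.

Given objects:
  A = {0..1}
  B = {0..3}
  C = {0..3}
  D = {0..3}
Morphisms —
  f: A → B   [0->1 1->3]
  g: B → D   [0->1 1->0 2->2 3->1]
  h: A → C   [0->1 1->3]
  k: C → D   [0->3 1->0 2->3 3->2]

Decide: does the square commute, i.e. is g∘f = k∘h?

Answer: DOES NOT COMMUTE

Trace:
1) trace f;g:
  0 f→1 g→0
  1 f→3 g→1
  ⟦path⟧₁ = [0->0 1->1]
2) trace h;k:
  0 h→1 k→0
  1 h→3 k→2
  ⟦path⟧₂ = [0->0 1->2]
Equal? distinct morphisms ✗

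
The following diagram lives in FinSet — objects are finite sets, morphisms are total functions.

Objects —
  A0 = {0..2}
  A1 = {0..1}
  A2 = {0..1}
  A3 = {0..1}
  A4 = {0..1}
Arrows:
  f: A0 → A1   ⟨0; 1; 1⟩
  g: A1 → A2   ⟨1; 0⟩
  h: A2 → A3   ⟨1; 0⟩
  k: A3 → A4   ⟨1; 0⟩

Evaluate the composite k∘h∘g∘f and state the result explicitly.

  0 f→0 g→1 h→0 k→1
  1 f→1 g→0 h→1 k→0
  2 f→1 g→0 h→1 k→0
composite: ⟨1; 0; 0⟩

Answer: ⟨1; 0; 0⟩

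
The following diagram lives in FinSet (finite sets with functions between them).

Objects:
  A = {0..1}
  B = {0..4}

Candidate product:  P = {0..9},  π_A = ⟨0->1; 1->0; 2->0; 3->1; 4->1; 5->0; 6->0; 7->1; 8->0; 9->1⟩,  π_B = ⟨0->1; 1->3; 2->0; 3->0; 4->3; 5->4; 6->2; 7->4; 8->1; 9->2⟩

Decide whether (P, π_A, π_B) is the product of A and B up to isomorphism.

Answer: VALID PRODUCT

Trace:
|A|·|B| = 2·5 = 10;  |P| = 10
Check the pairing map k ↦ (π_A(k), π_B(k)):
  0 -> (1,1)
  1 -> (0,3)
  2 -> (0,0)
  3 -> (1,0)
  4 -> (1,3)
  5 -> (0,4)
  6 -> (0,2)
  7 -> (1,4)
  8 -> (0,1)
  9 -> (1,2)
distinct pairs in image: 10 / 10 needed
  → bijection onto A×B; projections well-typed.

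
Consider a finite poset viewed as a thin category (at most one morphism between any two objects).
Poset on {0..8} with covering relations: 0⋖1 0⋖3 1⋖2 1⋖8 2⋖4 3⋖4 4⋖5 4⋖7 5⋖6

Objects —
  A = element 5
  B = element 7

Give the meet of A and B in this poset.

Lower bounds of A=5 and B=7: {0,1,2,3,4}
  0 ⊑ 4
  1 ⊑ 4
  2 ⊑ 4
  3 ⊑ 4
  4 ⊑ 4
glb = 4

Answer: A∧B = 4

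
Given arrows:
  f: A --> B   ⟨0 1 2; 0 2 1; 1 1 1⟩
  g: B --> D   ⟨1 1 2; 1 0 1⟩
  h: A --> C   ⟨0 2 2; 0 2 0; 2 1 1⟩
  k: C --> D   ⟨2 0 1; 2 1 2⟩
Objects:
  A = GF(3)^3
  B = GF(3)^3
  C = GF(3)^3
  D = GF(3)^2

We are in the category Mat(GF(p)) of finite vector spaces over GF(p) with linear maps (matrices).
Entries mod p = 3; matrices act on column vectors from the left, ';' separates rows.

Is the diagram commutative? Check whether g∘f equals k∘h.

Answer: COMMUTES

Derivation:
1) trace f;g:
  e0=(1,0,0) f-->(0,0,1) g-->(2,1)
  e1=(0,1,0) f-->(1,2,1) g-->(2,2)
  e2=(0,0,1) f-->(2,1,1) g-->(2,0)
  composite₁ = ⟨2 2 2; 1 2 0⟩
2) trace h;k:
  e0=(1,0,0) h-->(0,0,2) k-->(2,1)
  e1=(0,1,0) h-->(2,2,1) k-->(2,2)
  e2=(0,0,1) h-->(2,0,1) k-->(2,0)
  composite₂ = ⟨2 2 2; 1 2 0⟩
Equal? YES — commutes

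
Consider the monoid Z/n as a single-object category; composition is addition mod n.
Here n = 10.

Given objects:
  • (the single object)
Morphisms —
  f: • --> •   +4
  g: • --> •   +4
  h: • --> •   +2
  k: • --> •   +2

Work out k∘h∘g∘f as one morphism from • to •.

Answer: +2

Work:
  0 +4≡4 +4≡8 +2≡0 +2≡2  (mod 10)
composite: +2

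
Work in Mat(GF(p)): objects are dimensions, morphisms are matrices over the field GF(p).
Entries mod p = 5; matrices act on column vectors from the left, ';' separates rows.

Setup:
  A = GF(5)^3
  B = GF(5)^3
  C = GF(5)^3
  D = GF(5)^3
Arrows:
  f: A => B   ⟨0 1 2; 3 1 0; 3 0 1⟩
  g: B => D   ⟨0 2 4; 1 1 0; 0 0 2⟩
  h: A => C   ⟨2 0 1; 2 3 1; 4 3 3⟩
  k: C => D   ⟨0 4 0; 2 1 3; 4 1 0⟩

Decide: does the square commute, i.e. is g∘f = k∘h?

Answer: DOES NOT COMMUTE

Derivation:
Path 1 = f;g:
  e0=[1,0,0] f=>[0,3,3] g=>[3,3,1]
  e1=[0,1,0] f=>[1,1,0] g=>[2,2,0]
  e2=[0,0,1] f=>[2,0,1] g=>[4,2,2]
  ⟦path⟧₁ = ⟨3 2 4; 3 2 2; 1 0 2⟩
Path 2 = h;k:
  e0=[1,0,0] h=>[2,2,4] k=>[3,3,0]
  e1=[0,1,0] h=>[0,3,3] k=>[2,2,3]
  e2=[0,0,1] h=>[1,1,3] k=>[4,2,0]
  ⟦path⟧₂ = ⟨3 2 4; 3 2 2; 0 3 0⟩
Equal? differ; not commutative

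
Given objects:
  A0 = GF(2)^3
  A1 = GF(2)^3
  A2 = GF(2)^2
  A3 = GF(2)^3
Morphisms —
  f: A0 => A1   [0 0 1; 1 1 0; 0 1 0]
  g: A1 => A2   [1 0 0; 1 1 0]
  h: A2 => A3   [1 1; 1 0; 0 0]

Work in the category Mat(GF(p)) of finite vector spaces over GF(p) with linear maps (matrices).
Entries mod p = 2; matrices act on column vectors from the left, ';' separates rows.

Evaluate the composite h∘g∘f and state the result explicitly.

  e0=[1,0,0] f=>[0,1,0] g=>[0,1] h=>[1,0,0]
  e1=[0,1,0] f=>[0,1,1] g=>[0,1] h=>[1,0,0]
  e2=[0,0,1] f=>[1,0,0] g=>[1,1] h=>[0,1,0]
result: [1 1 0; 0 0 1; 0 0 0]

Answer: [1 1 0; 0 0 1; 0 0 0]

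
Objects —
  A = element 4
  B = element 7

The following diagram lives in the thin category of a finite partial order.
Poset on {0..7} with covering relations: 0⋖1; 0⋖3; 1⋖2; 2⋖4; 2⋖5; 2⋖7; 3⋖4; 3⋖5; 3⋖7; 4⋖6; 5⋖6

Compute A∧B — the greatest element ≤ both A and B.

Common predecessors of 4,7: {0,1,2,3}
  maximal lower bounds 2 and 3 are incomparable: neither 2≤3 nor 3≤2
→ no greatest lower bound exists

Answer: NO MEET EXISTS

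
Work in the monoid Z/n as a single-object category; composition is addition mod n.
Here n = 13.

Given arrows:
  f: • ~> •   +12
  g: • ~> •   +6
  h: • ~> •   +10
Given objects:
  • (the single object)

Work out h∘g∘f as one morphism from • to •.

Answer: +2

Derivation:
  0 +12≡12 +6≡5 +10≡2  (mod 13)
result: +2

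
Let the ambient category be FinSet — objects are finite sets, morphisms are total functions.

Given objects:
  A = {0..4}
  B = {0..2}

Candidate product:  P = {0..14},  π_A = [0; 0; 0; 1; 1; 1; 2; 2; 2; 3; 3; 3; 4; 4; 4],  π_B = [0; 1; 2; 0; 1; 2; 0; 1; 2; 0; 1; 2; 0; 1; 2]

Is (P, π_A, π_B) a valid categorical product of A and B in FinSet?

|A|·|B| = 5·3 = 15;  |P| = 15
Check the pairing map k ↦ (π_A(k), π_B(k)):
  0 -> (0,0)
  1 -> (0,1)
  2 -> (0,2)
  3 -> (1,0)
  4 -> (1,1)
  5 -> (1,2)
  6 -> (2,0)
  7 -> (2,1)
  8 -> (2,2)
  9 -> (3,0)
  10 -> (3,1)
  11 -> (3,2)
  12 -> (4,0)
  13 -> (4,1)
  14 -> (4,2)
distinct pairs in image: 15 / 15 needed
  → bijection onto A×B; projections well-typed.

Answer: VALID PRODUCT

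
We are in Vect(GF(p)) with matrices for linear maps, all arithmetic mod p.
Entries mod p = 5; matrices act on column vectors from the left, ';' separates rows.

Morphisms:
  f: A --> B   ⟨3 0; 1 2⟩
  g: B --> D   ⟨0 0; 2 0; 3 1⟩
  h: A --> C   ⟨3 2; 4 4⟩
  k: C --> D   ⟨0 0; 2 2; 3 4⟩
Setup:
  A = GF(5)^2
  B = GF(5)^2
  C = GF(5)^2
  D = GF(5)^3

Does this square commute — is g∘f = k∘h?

1) trace f;g:
  e0=(1,0) f-->(3,1) g-->(0,1,0)
  e1=(0,1) f-->(0,2) g-->(0,0,2)
  composite₁ = ⟨0 0; 1 0; 0 2⟩
2) trace h;k:
  e0=(1,0) h-->(3,4) k-->(0,4,0)
  e1=(0,1) h-->(2,4) k-->(0,2,2)
  composite₂ = ⟨0 0; 4 2; 0 2⟩
Equal? NO — does not commute

Answer: DOES NOT COMMUTE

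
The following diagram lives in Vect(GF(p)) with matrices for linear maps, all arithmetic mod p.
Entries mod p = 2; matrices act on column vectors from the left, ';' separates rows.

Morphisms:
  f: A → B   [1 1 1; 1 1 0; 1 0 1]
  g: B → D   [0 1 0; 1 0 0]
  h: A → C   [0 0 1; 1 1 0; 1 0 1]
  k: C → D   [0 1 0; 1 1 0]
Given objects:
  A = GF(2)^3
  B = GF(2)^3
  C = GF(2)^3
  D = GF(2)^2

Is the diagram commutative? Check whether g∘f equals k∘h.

1) trace f;g:
  e0=⟨1,0,0⟩ f→⟨1,1,1⟩ g→⟨1,1⟩
  e1=⟨0,1,0⟩ f→⟨1,1,0⟩ g→⟨1,1⟩
  e2=⟨0,0,1⟩ f→⟨1,0,1⟩ g→⟨0,1⟩
  composite₁ = [1 1 0; 1 1 1]
2) trace h;k:
  e0=⟨1,0,0⟩ h→⟨0,1,1⟩ k→⟨1,1⟩
  e1=⟨0,1,0⟩ h→⟨0,1,0⟩ k→⟨1,1⟩
  e2=⟨0,0,1⟩ h→⟨1,0,1⟩ k→⟨0,1⟩
  composite₂ = [1 1 0; 1 1 1]
Equal? equal; square commutes

Answer: COMMUTES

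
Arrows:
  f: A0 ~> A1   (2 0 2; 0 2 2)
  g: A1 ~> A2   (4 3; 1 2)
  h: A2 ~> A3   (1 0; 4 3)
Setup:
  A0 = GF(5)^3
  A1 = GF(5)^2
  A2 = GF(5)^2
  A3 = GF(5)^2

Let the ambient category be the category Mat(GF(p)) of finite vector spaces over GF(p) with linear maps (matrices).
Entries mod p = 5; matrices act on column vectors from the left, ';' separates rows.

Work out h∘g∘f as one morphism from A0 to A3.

Answer: (3 1 4; 3 1 4)

Derivation:
  e0=⟨1,0,0⟩ f~>⟨2,0⟩ g~>⟨3,2⟩ h~>⟨3,3⟩
  e1=⟨0,1,0⟩ f~>⟨0,2⟩ g~>⟨1,4⟩ h~>⟨1,1⟩
  e2=⟨0,0,1⟩ f~>⟨2,2⟩ g~>⟨4,1⟩ h~>⟨4,4⟩
result: (3 1 4; 3 1 4)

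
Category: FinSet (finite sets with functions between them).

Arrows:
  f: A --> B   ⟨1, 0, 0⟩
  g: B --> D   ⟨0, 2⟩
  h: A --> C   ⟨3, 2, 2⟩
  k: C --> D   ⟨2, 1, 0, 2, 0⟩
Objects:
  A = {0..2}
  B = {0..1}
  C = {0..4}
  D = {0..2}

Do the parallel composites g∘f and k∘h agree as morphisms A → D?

Answer: COMMUTES

Derivation:
Path 1 = f;g:
  0 f-->1 g-->2
  1 f-->0 g-->0
  2 f-->0 g-->0
  ⟦path⟧₁ = ⟨2, 0, 0⟩
Path 2 = h;k:
  0 h-->3 k-->2
  1 h-->2 k-->0
  2 h-->2 k-->0
  ⟦path⟧₂ = ⟨2, 0, 0⟩
Equal? YES — commutes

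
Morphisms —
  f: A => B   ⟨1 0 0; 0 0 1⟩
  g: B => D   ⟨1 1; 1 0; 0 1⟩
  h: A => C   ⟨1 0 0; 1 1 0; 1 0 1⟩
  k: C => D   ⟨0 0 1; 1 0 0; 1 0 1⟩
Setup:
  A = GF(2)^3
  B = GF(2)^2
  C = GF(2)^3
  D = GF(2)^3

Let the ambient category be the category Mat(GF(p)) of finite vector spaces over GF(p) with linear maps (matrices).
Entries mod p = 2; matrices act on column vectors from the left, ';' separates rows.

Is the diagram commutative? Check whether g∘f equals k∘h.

Answer: COMMUTES

Trace:
Path 1 = f;g:
  e0=(1,0,0) f=>(1,0) g=>(1,1,0)
  e1=(0,1,0) f=>(0,0) g=>(0,0,0)
  e2=(0,0,1) f=>(0,1) g=>(1,0,1)
  ⟦path⟧₁ = ⟨1 0 1; 1 0 0; 0 0 1⟩
Path 2 = h;k:
  e0=(1,0,0) h=>(1,1,1) k=>(1,1,0)
  e1=(0,1,0) h=>(0,1,0) k=>(0,0,0)
  e2=(0,0,1) h=>(0,0,1) k=>(1,0,1)
  ⟦path⟧₂ = ⟨1 0 1; 1 0 0; 0 0 1⟩
Equal? same morphism ✓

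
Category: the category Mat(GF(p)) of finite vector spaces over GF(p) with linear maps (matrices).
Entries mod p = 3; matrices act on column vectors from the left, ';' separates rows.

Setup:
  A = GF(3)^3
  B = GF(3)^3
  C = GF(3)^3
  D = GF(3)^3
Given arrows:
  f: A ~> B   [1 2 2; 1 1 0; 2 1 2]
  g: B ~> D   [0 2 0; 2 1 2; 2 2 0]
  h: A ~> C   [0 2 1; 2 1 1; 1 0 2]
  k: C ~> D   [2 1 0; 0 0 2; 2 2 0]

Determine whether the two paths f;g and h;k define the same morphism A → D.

Answer: DOES NOT COMMUTE

Work:
Path 1 = f;g:
  e0=(1,0,0) f~>(1,1,2) g~>(2,1,1)
  e1=(0,1,0) f~>(2,1,1) g~>(2,1,0)
  e2=(0,0,1) f~>(2,0,2) g~>(0,2,1)
  ⟦path⟧₁ = [2 2 0; 1 1 2; 1 0 1]
Path 2 = h;k:
  e0=(1,0,0) h~>(0,2,1) k~>(2,2,1)
  e1=(0,1,0) h~>(2,1,0) k~>(2,0,0)
  e2=(0,0,1) h~>(1,1,2) k~>(0,1,1)
  ⟦path⟧₂ = [2 2 0; 2 0 1; 1 0 1]
Equal? NO — does not commute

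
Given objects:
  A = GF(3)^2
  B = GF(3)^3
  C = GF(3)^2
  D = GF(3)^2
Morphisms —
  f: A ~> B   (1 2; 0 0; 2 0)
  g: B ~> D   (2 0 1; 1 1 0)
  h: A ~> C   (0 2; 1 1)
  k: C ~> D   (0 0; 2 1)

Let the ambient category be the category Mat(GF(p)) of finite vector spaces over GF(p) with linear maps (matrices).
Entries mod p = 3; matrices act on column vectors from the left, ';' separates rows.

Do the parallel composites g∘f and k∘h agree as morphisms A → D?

Answer: DOES NOT COMMUTE

Trace:
1) trace f;g:
  e0=(1,0) f~>(1,0,2) g~>(1,1)
  e1=(0,1) f~>(2,0,0) g~>(1,2)
  ⟦path⟧₁ = (1 1; 1 2)
2) trace h;k:
  e0=(1,0) h~>(0,1) k~>(0,1)
  e1=(0,1) h~>(2,1) k~>(0,2)
  ⟦path⟧₂ = (0 0; 1 2)
Equal? distinct morphisms ✗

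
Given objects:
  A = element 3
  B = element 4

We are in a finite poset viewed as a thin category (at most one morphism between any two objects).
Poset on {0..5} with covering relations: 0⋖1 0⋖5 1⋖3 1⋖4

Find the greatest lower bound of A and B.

Answer: A∧B = 1

Trace:
Common predecessors of 3,4: {0,1}
  0 ⊑ 1
  1 ⊑ 1
glb = 1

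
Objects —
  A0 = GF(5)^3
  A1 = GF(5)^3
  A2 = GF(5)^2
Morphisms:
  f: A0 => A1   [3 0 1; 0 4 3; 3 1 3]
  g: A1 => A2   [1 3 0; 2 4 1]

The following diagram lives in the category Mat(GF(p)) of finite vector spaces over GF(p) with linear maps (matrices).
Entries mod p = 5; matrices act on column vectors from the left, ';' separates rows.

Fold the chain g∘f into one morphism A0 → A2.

  e0=[1,0,0] f=>[3,0,3] g=>[3,4]
  e1=[0,1,0] f=>[0,4,1] g=>[2,2]
  e2=[0,0,1] f=>[1,3,3] g=>[0,2]
composite: [3 2 0; 4 2 2]

Answer: [3 2 0; 4 2 2]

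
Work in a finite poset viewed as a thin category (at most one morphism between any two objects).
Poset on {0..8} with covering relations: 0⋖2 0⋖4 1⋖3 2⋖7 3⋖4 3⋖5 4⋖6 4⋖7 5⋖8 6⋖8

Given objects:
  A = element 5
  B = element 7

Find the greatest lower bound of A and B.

Common predecessors of 5,7: {1,3}
  1 ⊑ 3
  3 ⊑ 3
glb = 3

Answer: A∧B = 3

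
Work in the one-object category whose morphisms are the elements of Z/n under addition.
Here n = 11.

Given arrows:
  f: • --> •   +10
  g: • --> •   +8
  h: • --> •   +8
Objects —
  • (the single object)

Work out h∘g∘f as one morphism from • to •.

Answer: +4

Derivation:
  0 +10≡10 +8≡7 +8≡4  (mod 11)
result: +4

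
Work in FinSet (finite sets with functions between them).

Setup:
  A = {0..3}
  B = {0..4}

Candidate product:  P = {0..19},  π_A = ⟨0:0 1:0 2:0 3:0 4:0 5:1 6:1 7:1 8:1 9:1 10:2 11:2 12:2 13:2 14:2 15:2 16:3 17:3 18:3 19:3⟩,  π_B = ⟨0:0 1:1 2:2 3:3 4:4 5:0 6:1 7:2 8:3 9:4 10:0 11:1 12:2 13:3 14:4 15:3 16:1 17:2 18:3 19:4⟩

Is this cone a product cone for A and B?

|A|·|B| = 4·5 = 20;  |P| = 20
Check the pairing map k ↦ (π_A(k), π_B(k)):
  0 : (0,0)
  1 : (0,1)
  2 : (0,2)
  3 : (0,3)
  4 : (0,4)
  5 : (1,0)
  6 : (1,1)
  7 : (1,2)
  8 : (1,3)
  9 : (1,4)
  10 : (2,0)
  11 : (2,1)
  12 : (2,2)
  13 : (2,3)
  14 : (2,4)
  15 : (2,3)  ✗ repeats pair of k=13
  16 : (3,1)
  17 : (3,2)
  18 : (3,3)
  19 : (3,4)
distinct pairs in image: 19 / 20 needed
  → (2,3) hit at k=13 and k=15

Answer: NOT A VALID PRODUCT — duplicate pair at indices 13,15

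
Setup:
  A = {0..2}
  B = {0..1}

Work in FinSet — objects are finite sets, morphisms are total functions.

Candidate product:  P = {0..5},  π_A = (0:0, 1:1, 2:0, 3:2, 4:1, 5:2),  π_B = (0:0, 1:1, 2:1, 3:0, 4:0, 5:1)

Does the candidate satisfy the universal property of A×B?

|A|·|B| = 3·2 = 6;  |P| = 6
Check the pairing map k ↦ (π_A(k), π_B(k)):
  0 : (0,0)
  1 : (1,1)
  2 : (0,1)
  3 : (2,0)
  4 : (1,0)
  5 : (2,1)
distinct pairs in image: 6 / 6 needed
  → bijection onto A×B; projections well-typed.

Answer: VALID PRODUCT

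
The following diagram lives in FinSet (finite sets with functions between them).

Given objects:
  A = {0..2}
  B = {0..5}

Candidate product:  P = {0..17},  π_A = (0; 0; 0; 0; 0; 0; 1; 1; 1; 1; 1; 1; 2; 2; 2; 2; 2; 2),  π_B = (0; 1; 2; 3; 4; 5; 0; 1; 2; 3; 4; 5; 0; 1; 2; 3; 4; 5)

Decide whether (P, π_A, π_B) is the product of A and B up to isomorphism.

|A|·|B| = 3·6 = 18;  |P| = 18
Check the pairing map k ↦ (π_A(k), π_B(k)):
  0 ↦ (0,0)
  1 ↦ (0,1)
  2 ↦ (0,2)
  3 ↦ (0,3)
  4 ↦ (0,4)
  5 ↦ (0,5)
  6 ↦ (1,0)
  7 ↦ (1,1)
  8 ↦ (1,2)
  9 ↦ (1,3)
  10 ↦ (1,4)
  11 ↦ (1,5)
  12 ↦ (2,0)
  13 ↦ (2,1)
  14 ↦ (2,2)
  15 ↦ (2,3)
  16 ↦ (2,4)
  17 ↦ (2,5)
distinct pairs in image: 18 / 18 needed
  → bijection onto A×B; projections well-typed.

Answer: VALID PRODUCT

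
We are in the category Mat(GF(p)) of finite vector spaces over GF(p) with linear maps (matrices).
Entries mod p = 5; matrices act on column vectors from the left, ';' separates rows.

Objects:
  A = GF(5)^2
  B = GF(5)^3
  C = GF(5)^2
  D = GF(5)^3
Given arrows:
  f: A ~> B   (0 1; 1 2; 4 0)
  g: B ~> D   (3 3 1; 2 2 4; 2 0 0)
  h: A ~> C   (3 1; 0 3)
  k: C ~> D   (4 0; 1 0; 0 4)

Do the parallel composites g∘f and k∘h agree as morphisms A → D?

Path 1 = f;g:
  e0=⟨1,0⟩ f~>⟨0,1,4⟩ g~>⟨2,3,0⟩
  e1=⟨0,1⟩ f~>⟨1,2,0⟩ g~>⟨4,1,2⟩
  ⟦path⟧₁ = (2 4; 3 1; 0 2)
Path 2 = h;k:
  e0=⟨1,0⟩ h~>⟨3,0⟩ k~>⟨2,3,0⟩
  e1=⟨0,1⟩ h~>⟨1,3⟩ k~>⟨4,1,2⟩
  ⟦path⟧₂ = (2 4; 3 1; 0 2)
Equal? same morphism ✓

Answer: COMMUTES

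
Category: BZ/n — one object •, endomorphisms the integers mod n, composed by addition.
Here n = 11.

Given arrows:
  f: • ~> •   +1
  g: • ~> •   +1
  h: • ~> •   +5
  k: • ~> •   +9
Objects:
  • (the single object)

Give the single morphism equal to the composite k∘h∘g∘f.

Answer: +5

Trace:
  0 +1≡1 +1≡2 +5≡7 +9≡5  (mod 11)
composite: +5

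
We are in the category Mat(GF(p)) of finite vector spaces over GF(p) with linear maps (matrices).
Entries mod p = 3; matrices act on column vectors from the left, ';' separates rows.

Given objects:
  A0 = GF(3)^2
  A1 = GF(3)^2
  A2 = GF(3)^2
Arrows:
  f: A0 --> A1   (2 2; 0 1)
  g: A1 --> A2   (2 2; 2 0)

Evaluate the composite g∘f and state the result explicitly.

Answer: (1 0; 1 1)

Derivation:
  e0=(1,0) f-->(2,0) g-->(1,1)
  e1=(0,1) f-->(2,1) g-->(0,1)
⟦path⟧: (1 0; 1 1)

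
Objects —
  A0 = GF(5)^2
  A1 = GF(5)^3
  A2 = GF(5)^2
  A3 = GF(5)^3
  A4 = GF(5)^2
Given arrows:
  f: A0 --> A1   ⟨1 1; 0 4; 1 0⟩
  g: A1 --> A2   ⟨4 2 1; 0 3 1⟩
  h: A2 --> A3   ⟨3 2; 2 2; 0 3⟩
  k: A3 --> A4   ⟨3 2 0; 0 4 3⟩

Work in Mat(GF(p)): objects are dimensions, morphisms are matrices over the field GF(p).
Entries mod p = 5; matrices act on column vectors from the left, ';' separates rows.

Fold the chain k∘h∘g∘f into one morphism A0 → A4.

Answer: ⟨0 1; 2 0⟩

Trace:
  e0=[1,0] f-->[1,0,1] g-->[0,1] h-->[2,2,3] k-->[0,2]
  e1=[0,1] f-->[1,4,0] g-->[2,2] h-->[0,3,1] k-->[1,0]
result: ⟨0 1; 2 0⟩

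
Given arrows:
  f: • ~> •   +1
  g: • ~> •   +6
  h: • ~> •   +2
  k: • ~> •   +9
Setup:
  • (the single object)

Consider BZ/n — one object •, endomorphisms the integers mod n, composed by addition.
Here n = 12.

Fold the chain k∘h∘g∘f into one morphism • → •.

  0 +1≡1 +6≡7 +2≡9 +9≡6  (mod 12)
composite: +6

Answer: +6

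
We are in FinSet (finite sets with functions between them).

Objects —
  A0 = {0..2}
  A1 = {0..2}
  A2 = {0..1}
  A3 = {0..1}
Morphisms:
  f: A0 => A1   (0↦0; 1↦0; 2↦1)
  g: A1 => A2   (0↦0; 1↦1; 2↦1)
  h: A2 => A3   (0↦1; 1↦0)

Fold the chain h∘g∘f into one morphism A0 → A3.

Answer: (0↦1; 1↦1; 2↦0)

Trace:
  0 f=>0 g=>0 h=>1
  1 f=>0 g=>0 h=>1
  2 f=>1 g=>1 h=>0
composite: (0↦1; 1↦1; 2↦0)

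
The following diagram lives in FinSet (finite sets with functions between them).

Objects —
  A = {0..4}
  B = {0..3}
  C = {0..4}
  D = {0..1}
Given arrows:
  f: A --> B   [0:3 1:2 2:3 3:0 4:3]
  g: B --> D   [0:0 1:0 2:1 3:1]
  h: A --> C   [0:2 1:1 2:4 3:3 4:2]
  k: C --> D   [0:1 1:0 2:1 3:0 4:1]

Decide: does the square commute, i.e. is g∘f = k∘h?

1) trace f;g:
  0 f-->3 g-->1
  1 f-->2 g-->1
  2 f-->3 g-->1
  3 f-->0 g-->0
  4 f-->3 g-->1
  composite₁ = [0:1 1:1 2:1 3:0 4:1]
2) trace h;k:
  0 h-->2 k-->1
  1 h-->1 k-->0
  2 h-->4 k-->1
  3 h-->3 k-->0
  4 h-->2 k-->1
  composite₂ = [0:1 1:0 2:1 3:0 4:1]
Equal? differ; not commutative

Answer: DOES NOT COMMUTE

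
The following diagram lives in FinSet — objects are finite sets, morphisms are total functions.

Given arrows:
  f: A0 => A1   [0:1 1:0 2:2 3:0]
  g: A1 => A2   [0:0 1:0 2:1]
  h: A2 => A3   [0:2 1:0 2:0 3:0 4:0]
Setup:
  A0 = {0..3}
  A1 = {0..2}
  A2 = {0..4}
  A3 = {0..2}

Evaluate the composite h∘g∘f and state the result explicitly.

  0 f=>1 g=>0 h=>2
  1 f=>0 g=>0 h=>2
  2 f=>2 g=>1 h=>0
  3 f=>0 g=>0 h=>2
result: [0:2 1:2 2:0 3:2]

Answer: [0:2 1:2 2:0 3:2]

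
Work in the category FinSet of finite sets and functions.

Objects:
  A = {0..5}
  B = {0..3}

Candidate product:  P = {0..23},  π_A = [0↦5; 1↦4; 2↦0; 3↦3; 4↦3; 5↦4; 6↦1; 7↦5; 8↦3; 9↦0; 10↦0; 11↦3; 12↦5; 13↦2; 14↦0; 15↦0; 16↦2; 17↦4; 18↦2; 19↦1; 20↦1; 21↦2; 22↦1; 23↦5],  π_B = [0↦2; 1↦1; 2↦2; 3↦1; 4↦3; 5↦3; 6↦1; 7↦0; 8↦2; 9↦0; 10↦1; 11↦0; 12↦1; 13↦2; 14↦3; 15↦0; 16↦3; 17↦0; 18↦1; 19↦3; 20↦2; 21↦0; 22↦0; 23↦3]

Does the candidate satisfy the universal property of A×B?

|A|·|B| = 6·4 = 24;  |P| = 24
Check the pairing map k ↦ (π_A(k), π_B(k)):
  0 ↦ (5,2)
  1 ↦ (4,1)
  2 ↦ (0,2)
  3 ↦ (3,1)
  4 ↦ (3,3)
  5 ↦ (4,3)
  6 ↦ (1,1)
  7 ↦ (5,0)
  8 ↦ (3,2)
  9 ↦ (0,0)
  10 ↦ (0,1)
  11 ↦ (3,0)
  12 ↦ (5,1)
  13 ↦ (2,2)
  14 ↦ (0,3)
  15 ↦ (0,0)  ✗ repeats pair of k=9
  16 ↦ (2,3)
  17 ↦ (4,0)
  18 ↦ (2,1)
  19 ↦ (1,3)
  20 ↦ (1,2)
  21 ↦ (2,0)
  22 ↦ (1,0)
  23 ↦ (5,3)
distinct pairs in image: 23 / 24 needed
  → (0,0) hit at k=9 and k=15

Answer: NOT A VALID PRODUCT — duplicate pair at indices 9,15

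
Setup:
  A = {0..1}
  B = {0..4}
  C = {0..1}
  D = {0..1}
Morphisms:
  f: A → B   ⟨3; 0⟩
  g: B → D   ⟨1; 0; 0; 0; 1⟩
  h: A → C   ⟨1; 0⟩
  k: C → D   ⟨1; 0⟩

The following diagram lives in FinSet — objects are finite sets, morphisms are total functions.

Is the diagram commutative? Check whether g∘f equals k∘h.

Answer: COMMUTES

Derivation:
Along f;g (path 1):
  0 f→3 g→0
  1 f→0 g→1
  composite₁ = ⟨0; 1⟩
Along h;k (path 2):
  0 h→1 k→0
  1 h→0 k→1
  composite₂ = ⟨0; 1⟩
Equal? YES — commutes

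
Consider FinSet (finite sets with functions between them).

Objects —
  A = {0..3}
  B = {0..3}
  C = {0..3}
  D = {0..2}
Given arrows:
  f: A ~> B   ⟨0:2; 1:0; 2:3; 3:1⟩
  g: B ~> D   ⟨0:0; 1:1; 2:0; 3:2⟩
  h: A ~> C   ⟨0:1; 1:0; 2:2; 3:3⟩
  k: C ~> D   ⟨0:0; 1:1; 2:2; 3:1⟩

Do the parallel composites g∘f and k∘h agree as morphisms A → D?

Path 1 = f;g:
  0 f~>2 g~>0
  1 f~>0 g~>0
  2 f~>3 g~>2
  3 f~>1 g~>1
  result₁ = ⟨0:0; 1:0; 2:2; 3:1⟩
Path 2 = h;k:
  0 h~>1 k~>1
  1 h~>0 k~>0
  2 h~>2 k~>2
  3 h~>3 k~>1
  result₂ = ⟨0:1; 1:0; 2:2; 3:1⟩
Equal? distinct morphisms ✗

Answer: DOES NOT COMMUTE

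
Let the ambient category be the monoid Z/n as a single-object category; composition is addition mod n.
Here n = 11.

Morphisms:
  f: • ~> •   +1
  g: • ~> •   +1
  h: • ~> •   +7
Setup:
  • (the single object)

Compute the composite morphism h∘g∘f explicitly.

Answer: +9

Work:
  0 +1≡1 +1≡2 +7≡9  (mod 11)
⟦path⟧: +9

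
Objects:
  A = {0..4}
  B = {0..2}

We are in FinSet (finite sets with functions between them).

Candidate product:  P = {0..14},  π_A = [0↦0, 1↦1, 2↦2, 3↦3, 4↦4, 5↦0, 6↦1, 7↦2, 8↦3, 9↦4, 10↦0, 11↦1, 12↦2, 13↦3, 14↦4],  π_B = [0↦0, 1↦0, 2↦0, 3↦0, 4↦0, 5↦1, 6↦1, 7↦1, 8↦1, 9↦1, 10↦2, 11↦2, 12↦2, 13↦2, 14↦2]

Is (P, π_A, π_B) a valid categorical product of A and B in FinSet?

|A|·|B| = 5·3 = 15;  |P| = 15
Check the pairing map k ↦ (π_A(k), π_B(k)):
  0 ↦ (0,0)
  1 ↦ (1,0)
  2 ↦ (2,0)
  3 ↦ (3,0)
  4 ↦ (4,0)
  5 ↦ (0,1)
  6 ↦ (1,1)
  7 ↦ (2,1)
  8 ↦ (3,1)
  9 ↦ (4,1)
  10 ↦ (0,2)
  11 ↦ (1,2)
  12 ↦ (2,2)
  13 ↦ (3,2)
  14 ↦ (4,2)
distinct pairs in image: 15 / 15 needed
  → bijection onto A×B; projections well-typed.

Answer: VALID PRODUCT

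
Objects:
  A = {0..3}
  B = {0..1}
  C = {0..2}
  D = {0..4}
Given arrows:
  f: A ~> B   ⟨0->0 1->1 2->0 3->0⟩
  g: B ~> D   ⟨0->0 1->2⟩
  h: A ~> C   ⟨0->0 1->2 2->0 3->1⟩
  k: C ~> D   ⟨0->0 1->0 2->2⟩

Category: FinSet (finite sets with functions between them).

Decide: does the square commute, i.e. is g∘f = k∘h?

Along f;g (path 1):
  0 f~>0 g~>0
  1 f~>1 g~>2
  2 f~>0 g~>0
  3 f~>0 g~>0
  result₁ = ⟨0->0 1->2 2->0 3->0⟩
Along h;k (path 2):
  0 h~>0 k~>0
  1 h~>2 k~>2
  2 h~>0 k~>0
  3 h~>1 k~>0
  result₂ = ⟨0->0 1->2 2->0 3->0⟩
Equal? YES — commutes

Answer: COMMUTES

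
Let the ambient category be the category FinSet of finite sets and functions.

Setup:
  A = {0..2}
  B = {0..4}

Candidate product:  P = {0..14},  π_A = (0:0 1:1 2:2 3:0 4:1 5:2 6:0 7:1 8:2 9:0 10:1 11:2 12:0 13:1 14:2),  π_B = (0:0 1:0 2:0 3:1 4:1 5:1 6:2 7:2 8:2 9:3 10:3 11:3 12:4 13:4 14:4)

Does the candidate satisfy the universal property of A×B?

|A|·|B| = 3·5 = 15;  |P| = 15
Check the pairing map k ↦ (π_A(k), π_B(k)):
  0 : (0,0)
  1 : (1,0)
  2 : (2,0)
  3 : (0,1)
  4 : (1,1)
  5 : (2,1)
  6 : (0,2)
  7 : (1,2)
  8 : (2,2)
  9 : (0,3)
  10 : (1,3)
  11 : (2,3)
  12 : (0,4)
  13 : (1,4)
  14 : (2,4)
distinct pairs in image: 15 / 15 needed
  → bijection onto A×B; projections well-typed.

Answer: VALID PRODUCT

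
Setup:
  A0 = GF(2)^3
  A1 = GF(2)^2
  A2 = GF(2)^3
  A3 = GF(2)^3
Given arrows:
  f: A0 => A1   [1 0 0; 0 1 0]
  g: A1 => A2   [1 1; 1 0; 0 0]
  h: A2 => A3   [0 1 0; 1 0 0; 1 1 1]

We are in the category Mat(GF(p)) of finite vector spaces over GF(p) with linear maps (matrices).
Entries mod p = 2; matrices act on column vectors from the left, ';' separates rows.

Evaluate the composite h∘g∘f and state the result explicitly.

Answer: [1 0 0; 1 1 0; 0 1 0]

Work:
  e0=(1,0,0) f=>(1,0) g=>(1,1,0) h=>(1,1,0)
  e1=(0,1,0) f=>(0,1) g=>(1,0,0) h=>(0,1,1)
  e2=(0,0,1) f=>(0,0) g=>(0,0,0) h=>(0,0,0)
⟦path⟧: [1 0 0; 1 1 0; 0 1 0]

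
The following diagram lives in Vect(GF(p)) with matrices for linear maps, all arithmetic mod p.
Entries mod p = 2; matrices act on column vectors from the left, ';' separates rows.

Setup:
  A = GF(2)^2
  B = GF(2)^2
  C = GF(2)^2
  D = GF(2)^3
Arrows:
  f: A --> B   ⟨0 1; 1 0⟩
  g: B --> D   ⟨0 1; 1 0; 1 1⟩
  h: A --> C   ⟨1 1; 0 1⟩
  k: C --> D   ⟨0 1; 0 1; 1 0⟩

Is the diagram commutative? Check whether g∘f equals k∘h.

Answer: DOES NOT COMMUTE

Trace:
1) trace f;g:
  e0=⟨1,0⟩ f-->⟨0,1⟩ g-->⟨1,0,1⟩
  e1=⟨0,1⟩ f-->⟨1,0⟩ g-->⟨0,1,1⟩
  ⟦path⟧₁ = ⟨1 0; 0 1; 1 1⟩
2) trace h;k:
  e0=⟨1,0⟩ h-->⟨1,0⟩ k-->⟨0,0,1⟩
  e1=⟨0,1⟩ h-->⟨1,1⟩ k-->⟨1,1,1⟩
  ⟦path⟧₂ = ⟨0 1; 0 1; 1 1⟩
Equal? NO — does not commute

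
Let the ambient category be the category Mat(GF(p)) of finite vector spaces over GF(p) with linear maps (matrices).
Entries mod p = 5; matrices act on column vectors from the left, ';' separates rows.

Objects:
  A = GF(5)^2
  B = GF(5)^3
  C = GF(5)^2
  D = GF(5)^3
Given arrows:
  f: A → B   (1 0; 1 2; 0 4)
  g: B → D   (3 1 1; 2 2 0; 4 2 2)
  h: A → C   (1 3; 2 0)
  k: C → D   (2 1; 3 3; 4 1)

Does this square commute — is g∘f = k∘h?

Answer: COMMUTES

Derivation:
1) trace f;g:
  e0=(1,0) f→(1,1,0) g→(4,4,1)
  e1=(0,1) f→(0,2,4) g→(1,4,2)
  composite₁ = (4 1; 4 4; 1 2)
2) trace h;k:
  e0=(1,0) h→(1,2) k→(4,4,1)
  e1=(0,1) h→(3,0) k→(1,4,2)
  composite₂ = (4 1; 4 4; 1 2)
Equal? equal; square commutes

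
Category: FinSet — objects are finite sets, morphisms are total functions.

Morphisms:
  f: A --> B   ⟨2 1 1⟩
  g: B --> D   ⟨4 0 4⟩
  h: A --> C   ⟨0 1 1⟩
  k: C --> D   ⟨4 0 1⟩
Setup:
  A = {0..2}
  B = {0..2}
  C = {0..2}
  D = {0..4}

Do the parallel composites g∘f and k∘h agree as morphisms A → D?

Answer: COMMUTES

Trace:
Along f;g (path 1):
  0 f-->2 g-->4
  1 f-->1 g-->0
  2 f-->1 g-->0
  composite₁ = ⟨4 0 0⟩
Along h;k (path 2):
  0 h-->0 k-->4
  1 h-->1 k-->0
  2 h-->1 k-->0
  composite₂ = ⟨4 0 0⟩
Equal? equal; square commutes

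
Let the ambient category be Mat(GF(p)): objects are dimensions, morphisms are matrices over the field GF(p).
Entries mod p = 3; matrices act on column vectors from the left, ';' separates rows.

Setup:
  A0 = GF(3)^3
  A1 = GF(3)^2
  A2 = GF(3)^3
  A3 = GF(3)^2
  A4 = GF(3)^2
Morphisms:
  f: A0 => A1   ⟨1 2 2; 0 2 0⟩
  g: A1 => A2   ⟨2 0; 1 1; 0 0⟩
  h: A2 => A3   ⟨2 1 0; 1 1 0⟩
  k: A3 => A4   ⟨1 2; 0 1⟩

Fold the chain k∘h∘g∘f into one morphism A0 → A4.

Answer: ⟨2 1 1; 0 2 0⟩

Derivation:
  e0=⟨1,0,0⟩ f=>⟨1,0⟩ g=>⟨2,1,0⟩ h=>⟨2,0⟩ k=>⟨2,0⟩
  e1=⟨0,1,0⟩ f=>⟨2,2⟩ g=>⟨1,1,0⟩ h=>⟨0,2⟩ k=>⟨1,2⟩
  e2=⟨0,0,1⟩ f=>⟨2,0⟩ g=>⟨1,2,0⟩ h=>⟨1,0⟩ k=>⟨1,0⟩
⟦path⟧: ⟨2 1 1; 0 2 0⟩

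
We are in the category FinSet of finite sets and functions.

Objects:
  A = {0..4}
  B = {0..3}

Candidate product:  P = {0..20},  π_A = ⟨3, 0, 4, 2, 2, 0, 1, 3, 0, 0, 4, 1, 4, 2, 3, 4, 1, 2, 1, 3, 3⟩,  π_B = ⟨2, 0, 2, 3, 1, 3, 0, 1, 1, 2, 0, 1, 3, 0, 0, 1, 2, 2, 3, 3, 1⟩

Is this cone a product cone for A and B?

|A|·|B| = 5·4 = 20;  |P| = 21
  → cardinalities differ; no bijection possible.

Answer: NOT A VALID PRODUCT — |P|=21 ≠ |A|·|B|=20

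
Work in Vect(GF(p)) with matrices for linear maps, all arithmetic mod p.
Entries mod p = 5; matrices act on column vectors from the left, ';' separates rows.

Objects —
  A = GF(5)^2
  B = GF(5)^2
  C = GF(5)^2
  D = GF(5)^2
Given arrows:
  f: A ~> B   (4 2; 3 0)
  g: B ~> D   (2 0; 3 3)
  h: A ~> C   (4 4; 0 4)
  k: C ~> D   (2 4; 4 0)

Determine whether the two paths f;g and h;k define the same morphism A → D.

Along f;g (path 1):
  e0=[1,0] f~>[4,3] g~>[3,1]
  e1=[0,1] f~>[2,0] g~>[4,1]
  composite₁ = (3 4; 1 1)
Along h;k (path 2):
  e0=[1,0] h~>[4,0] k~>[3,1]
  e1=[0,1] h~>[4,4] k~>[4,1]
  composite₂ = (3 4; 1 1)
Equal? same morphism ✓

Answer: COMMUTES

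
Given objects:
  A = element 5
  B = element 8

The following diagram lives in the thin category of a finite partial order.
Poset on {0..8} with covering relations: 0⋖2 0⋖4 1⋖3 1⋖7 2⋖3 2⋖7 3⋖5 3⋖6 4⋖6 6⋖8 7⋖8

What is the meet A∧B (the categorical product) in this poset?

Common predecessors of 5,8: {0,1,2,3}
  0 ≤ 3
  1 ≤ 3
  2 ≤ 3
  3 ≤ 3
glb = 3

Answer: A∧B = 3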